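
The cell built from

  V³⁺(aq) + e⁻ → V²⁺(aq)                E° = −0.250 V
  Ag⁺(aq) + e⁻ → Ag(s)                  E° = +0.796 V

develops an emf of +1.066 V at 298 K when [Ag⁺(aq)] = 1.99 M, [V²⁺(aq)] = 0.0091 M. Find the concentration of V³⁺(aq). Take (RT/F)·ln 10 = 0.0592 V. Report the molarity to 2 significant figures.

0.0083 M

Ag⁺/Ag is the cathode (higher E°); E°cell = +0.796 − (−0.250) = +1.046 V with n = 1.
Rearranging E = E° − (0.0592/n)·log Q gives log Q = 1(+1.046 − (+1.066))/0.0592 = −0.338.
For Ag⁺(aq) + V²⁺(aq) → Ag(s) + V³⁺(aq), the reaction quotient is Q = [V³⁺(aq)] / ([Ag⁺(aq)]·[V²⁺(aq)]).
Substituting the known concentrations and solving, log [V³⁺(aq)] = −2.080 and [V³⁺(aq)] = 0.0083 M.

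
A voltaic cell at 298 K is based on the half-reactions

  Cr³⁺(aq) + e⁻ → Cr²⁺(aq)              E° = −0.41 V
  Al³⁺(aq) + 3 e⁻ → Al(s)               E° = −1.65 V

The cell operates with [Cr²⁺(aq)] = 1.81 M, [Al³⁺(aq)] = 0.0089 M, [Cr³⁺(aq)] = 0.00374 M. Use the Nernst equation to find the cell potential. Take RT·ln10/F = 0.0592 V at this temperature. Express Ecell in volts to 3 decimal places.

Cr³⁺/Cr²⁺ is reduced (cathode, E° = −0.41 V) and Al³⁺/Al is oxidized (anode).
E°cell = −0.41 − (−1.65) = +1.24 V, with n = 3 electrons transferred.
For the overall reaction 3 Cr³⁺(aq) + Al(s) → 3 Cr²⁺(aq) + Al³⁺(aq), Q = ([Cr²⁺(aq)]^3·[Al³⁺(aq)]) / [Cr³⁺(aq)]^3 = 1.01×10^6, giving log Q = 6.004.
E = E° − (0.0592/n)·log Q = +1.24 − (0.0592/3)(6.004) = +1.122 V.

+1.122 V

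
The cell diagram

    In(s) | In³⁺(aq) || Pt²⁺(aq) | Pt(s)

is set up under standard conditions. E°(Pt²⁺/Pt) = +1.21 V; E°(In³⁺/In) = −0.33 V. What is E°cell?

+1.54 V

By convention the left-hand electrode in cell notation is the anode (oxidation) and the right-hand electrode is the cathode (reduction).
E°cell = E°(right) − E°(left) = +1.21 − (−0.33) = +1.54 V.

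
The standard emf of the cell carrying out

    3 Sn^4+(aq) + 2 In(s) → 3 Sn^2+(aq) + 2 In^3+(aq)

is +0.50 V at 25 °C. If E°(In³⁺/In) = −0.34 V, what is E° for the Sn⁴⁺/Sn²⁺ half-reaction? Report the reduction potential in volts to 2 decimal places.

In the reaction as written the Sn⁴⁺/Sn²⁺ couple is reduced (cathode) and In³⁺/In is oxidized (anode), so E°cell = E°(Sn⁴⁺/Sn²⁺) − E°(In³⁺/In).
E°(Sn⁴⁺/Sn²⁺) = E°cell + E°(anode) = +0.50 + (−0.34) = +0.16 V.

+0.16 V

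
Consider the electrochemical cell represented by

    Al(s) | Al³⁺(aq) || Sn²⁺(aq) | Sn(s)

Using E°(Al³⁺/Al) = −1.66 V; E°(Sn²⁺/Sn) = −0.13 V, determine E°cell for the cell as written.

+1.53 V

By convention the left-hand electrode in cell notation is the anode (oxidation) and the right-hand electrode is the cathode (reduction).
E°cell = E°(right) − E°(left) = −0.13 − (−1.66) = +1.53 V.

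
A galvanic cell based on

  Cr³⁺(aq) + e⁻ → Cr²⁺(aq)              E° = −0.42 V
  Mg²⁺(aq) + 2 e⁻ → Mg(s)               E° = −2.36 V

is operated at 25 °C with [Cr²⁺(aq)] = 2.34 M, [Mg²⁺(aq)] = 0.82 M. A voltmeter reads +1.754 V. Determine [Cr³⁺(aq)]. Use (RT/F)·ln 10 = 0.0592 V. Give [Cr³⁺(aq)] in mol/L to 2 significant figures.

With Cr³⁺/Cr²⁺ at the cathode and Mg²⁺/Mg at the anode, E°cell = −0.42 − (−2.36) = +1.94 V (n = 2).
Since E = E° − (0.0592/n)·log Q, log Q = n(E° − E)/0.0592 = 6.284.
Balancing electrons gives 2 Cr³⁺(aq) + Mg(s) → 2 Cr²⁺(aq) + Mg²⁺(aq); thus Q = ([Cr²⁺(aq)]^2·[Mg²⁺(aq)]) / [Cr³⁺(aq)]^2.
Solving for the unknown gives log [Cr³⁺(aq)] = −2.816, so [Cr³⁺(aq)] ≈ 0.0015 M.

0.0015 M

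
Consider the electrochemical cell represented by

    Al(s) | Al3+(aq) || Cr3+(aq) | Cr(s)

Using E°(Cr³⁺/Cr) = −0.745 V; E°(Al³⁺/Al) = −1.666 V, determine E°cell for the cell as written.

By convention the left-hand electrode in cell notation is the anode (oxidation) and the right-hand electrode is the cathode (reduction).
E°cell = E°(right) − E°(left) = −0.745 − (−1.666) = +0.921 V.

+0.921 V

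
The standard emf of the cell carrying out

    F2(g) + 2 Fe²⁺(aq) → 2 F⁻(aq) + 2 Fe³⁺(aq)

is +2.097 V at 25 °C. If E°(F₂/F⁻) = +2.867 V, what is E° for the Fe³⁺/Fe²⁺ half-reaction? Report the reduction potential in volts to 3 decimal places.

+0.770 V

In the reaction as written the F₂/F⁻ couple is reduced (cathode) and Fe³⁺/Fe²⁺ is oxidized (anode), so E°cell = E°(F₂/F⁻) − E°(Fe³⁺/Fe²⁺).
E°(Fe³⁺/Fe²⁺) = E°(cathode) − E°cell = +2.867 − (+2.097) = +0.770 V.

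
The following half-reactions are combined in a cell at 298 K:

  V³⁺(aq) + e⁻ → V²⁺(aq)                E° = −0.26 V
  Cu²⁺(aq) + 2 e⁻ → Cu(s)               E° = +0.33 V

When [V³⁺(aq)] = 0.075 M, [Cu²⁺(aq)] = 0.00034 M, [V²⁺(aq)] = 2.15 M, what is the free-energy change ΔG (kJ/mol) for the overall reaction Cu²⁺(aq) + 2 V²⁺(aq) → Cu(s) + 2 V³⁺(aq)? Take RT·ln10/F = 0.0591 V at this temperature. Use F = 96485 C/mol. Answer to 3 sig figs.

−111 kJ/mol

With Cu²⁺/Cu reduced at the cathode, E°cell = +0.33 − (−0.26) = +0.59 V and n = 2.
Q = [V³⁺(aq)]^2 / ([Cu²⁺(aq)]·[V²⁺(aq)]^2) = 3.58, so log Q = 0.554 and E = +0.59 − (0.0591/2)(0.554) = +0.5736 V.
Then ΔG = −nFE = −2 × 96485 × +0.5736 J/mol = −111 kJ/mol.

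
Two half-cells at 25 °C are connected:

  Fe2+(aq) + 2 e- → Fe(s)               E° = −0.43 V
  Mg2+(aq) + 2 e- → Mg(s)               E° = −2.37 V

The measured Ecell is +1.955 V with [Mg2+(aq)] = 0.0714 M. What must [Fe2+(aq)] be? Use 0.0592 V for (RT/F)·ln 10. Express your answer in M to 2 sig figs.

0.23 M

With Fe²⁺/Fe at the cathode and Mg²⁺/Mg at the anode, E°cell = −0.43 − (−2.37) = +1.94 V (n = 2).
From the Nernst equation, log Q = n(E° − E)/0.0592 = 2·(+1.94 − (+1.955))/0.0592 = −0.507.
The balanced reaction is Fe2+(aq) + Mg(s) → Fe(s) + Mg2+(aq), so Q = [Mg2+(aq)] / [Fe2+(aq)].
Isolating [Fe2+(aq)] in Q = 10^{−0.507} yields log [Fe2+(aq)] = −0.639, i.e. 0.23 M.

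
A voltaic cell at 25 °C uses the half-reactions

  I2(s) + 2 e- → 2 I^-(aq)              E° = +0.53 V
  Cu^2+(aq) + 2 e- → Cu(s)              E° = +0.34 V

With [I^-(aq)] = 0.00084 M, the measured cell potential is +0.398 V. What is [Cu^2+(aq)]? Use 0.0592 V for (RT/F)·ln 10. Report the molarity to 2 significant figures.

0.13 M

I₂/I⁻ is the cathode (higher E°); E°cell = +0.53 − (+0.34) = +0.19 V with n = 2.
Since E = E° − (0.0592/n)·log Q, log Q = n(E° − E)/0.0592 = −7.027.
The balanced reaction is I2(s) + Cu(s) → 2 I^-(aq) + Cu^2+(aq), so Q = [I^-(aq)]^2·[Cu^2+(aq)].
Substituting the known concentrations and solving, log [Cu^2+(aq)] = −0.876 and [Cu^2+(aq)] = 0.13 M.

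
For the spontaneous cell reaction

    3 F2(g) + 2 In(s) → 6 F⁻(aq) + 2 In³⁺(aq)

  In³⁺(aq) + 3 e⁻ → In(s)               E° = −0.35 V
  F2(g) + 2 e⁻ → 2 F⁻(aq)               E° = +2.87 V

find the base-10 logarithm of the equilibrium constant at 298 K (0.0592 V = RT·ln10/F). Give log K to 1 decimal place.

The F₂/F⁻ couple is reduced (cathode); E°cell = +2.87 − (−0.35) = +3.22 V with n = 6.
At equilibrium E = 0, so log K = nE°cell / 0.0592 = (6)(+3.22) / 0.0592 = 326.4.

log K = 326.4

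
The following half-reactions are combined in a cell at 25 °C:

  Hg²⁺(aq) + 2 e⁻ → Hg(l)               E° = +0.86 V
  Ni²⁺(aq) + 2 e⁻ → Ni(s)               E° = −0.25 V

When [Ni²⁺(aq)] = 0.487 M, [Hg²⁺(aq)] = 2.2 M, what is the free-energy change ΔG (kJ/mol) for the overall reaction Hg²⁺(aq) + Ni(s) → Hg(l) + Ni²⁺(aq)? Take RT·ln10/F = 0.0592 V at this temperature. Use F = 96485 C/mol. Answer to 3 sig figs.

−218 kJ/mol

With Hg²⁺/Hg reduced at the cathode, E°cell = +0.86 − (−0.25) = +1.11 V and n = 2.
Here Q = [Ni²⁺(aq)] / [Hg²⁺(aq)] = 0.221 (log Q = −0.655), giving E = +1.11 − (0.0592/2)·(−0.655) = +1.1294 V.
Then ΔG = −nFE = −2 × 96485 × +1.1294 J/mol = −218 kJ/mol.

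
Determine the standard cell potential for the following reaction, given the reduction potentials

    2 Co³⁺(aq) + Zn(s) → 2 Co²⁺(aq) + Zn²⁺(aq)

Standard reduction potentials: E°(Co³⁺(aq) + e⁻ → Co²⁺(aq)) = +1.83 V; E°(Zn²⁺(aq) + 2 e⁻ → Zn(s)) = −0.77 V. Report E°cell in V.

Co³⁺(aq) gains electrons, so the Co³⁺/Co²⁺ couple is the cathode; the Zn²⁺/Zn couple is the anode.
E°cell = E°(cathode) − E°(anode) = +1.83 − (−0.77) = +2.60 V.

+2.60 V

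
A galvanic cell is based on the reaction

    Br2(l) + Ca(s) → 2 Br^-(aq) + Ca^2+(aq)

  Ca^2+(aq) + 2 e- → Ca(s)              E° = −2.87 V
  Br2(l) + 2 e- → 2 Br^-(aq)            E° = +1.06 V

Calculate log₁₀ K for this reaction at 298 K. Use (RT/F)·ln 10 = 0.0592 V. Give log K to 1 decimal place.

log K = 132.8

The Br₂/Br⁻ couple is reduced (cathode); E°cell = +1.06 − (−2.87) = +3.93 V with n = 2.
At equilibrium E = 0, so log K = nE°cell / 0.0592 = (2)(+3.93) / 0.0592 = 132.8.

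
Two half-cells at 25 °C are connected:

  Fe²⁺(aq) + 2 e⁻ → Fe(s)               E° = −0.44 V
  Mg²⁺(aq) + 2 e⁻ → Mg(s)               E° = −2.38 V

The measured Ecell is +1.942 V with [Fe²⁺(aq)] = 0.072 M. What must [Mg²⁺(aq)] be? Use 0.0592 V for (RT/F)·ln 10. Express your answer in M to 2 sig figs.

The Fe²⁺/Fe couple has the larger reduction potential, so it is the cathode: E°cell = −0.44 − (−2.38) = +1.94 V and n = 2.
From the Nernst equation, log Q = n(E° − E)/0.0592 = 2·(+1.94 − (+1.942))/0.0592 = −0.068.
The balanced reaction is Fe²⁺(aq) + Mg(s) → Fe(s) + Mg²⁺(aq), so Q = [Mg²⁺(aq)] / [Fe²⁺(aq)].
Isolating [Mg²⁺(aq)] in Q = 10^{−0.068} yields log [Mg²⁺(aq)] = −1.211, i.e. 0.062 M.

0.062 M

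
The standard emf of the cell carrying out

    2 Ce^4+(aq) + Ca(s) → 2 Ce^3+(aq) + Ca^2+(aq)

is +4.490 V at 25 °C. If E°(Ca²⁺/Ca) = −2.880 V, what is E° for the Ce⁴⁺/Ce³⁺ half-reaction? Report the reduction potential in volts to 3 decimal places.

In the reaction as written the Ce⁴⁺/Ce³⁺ couple is reduced (cathode) and Ca²⁺/Ca is oxidized (anode), so E°cell = E°(Ce⁴⁺/Ce³⁺) − E°(Ca²⁺/Ca).
E°(Ce⁴⁺/Ce³⁺) = E°cell + E°(anode) = +4.490 + (−2.880) = +1.610 V.

+1.610 V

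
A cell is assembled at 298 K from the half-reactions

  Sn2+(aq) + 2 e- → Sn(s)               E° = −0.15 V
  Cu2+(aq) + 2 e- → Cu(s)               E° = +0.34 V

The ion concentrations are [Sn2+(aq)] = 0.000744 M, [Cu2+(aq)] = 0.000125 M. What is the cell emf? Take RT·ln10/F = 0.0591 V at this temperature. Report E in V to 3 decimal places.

+0.467 V

Since E°(Cu²⁺/Cu) > E°(Sn²⁺/Sn), Cu²⁺/Cu serves as the cathode.
E°cell = E°cat − E°an = +0.34 − (−0.15) = +0.49 V; n = 2.
Balancing gives Cu2+(aq) + Sn(s) → Cu(s) + Sn2+(aq); hence Q = [Sn2+(aq)] / [Cu2+(aq)] = 5.95 (log Q = 0.775).
E = E° − (0.0591/n)·log Q = +0.49 − (0.0591/2)(0.775) = +0.467 V.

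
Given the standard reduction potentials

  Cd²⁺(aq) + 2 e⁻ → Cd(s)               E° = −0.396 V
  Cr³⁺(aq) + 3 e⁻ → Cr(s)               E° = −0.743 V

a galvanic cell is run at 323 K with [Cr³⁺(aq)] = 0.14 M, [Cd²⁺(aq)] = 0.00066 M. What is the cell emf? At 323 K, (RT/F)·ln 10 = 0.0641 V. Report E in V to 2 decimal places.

Since E°(Cd²⁺/Cd) > E°(Cr³⁺/Cr), Cd²⁺/Cd serves as the cathode.
E°cell = −0.396 − (−0.743) = +0.347 V, with n = 6 electrons transferred.
The balanced reaction is 3 Cd²⁺(aq) + 2 Cr(s) → 3 Cd(s) + 2 Cr³⁺(aq), so Q = [Cr³⁺(aq)]^2 / [Cd²⁺(aq)]^3 = 6.82×10^7 and log Q = 7.834.
Applying E = E° − (RT ln10/nF)·log Q gives +0.347 − (0.0641/6)(7.834) = +0.26 V.

+0.26 V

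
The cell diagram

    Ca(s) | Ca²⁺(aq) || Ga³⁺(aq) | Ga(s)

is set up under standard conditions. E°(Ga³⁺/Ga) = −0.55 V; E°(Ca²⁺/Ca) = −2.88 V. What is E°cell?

By convention the left-hand electrode in cell notation is the anode (oxidation) and the right-hand electrode is the cathode (reduction).
E°cell = E°(right) − E°(left) = −0.55 − (−2.88) = +2.33 V.

+2.33 V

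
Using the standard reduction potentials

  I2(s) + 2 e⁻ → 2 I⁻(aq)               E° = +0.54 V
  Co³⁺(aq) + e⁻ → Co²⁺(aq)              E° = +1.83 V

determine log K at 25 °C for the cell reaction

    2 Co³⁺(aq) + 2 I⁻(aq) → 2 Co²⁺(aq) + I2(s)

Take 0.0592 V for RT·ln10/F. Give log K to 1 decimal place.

log K = 43.6

The Co³⁺/Co²⁺ couple is reduced (cathode); E°cell = +1.83 − (+0.54) = +1.29 V with n = 2.
At equilibrium E = 0, so log K = nE°cell / 0.0592 = (2)(+1.29) / 0.0592 = 43.6.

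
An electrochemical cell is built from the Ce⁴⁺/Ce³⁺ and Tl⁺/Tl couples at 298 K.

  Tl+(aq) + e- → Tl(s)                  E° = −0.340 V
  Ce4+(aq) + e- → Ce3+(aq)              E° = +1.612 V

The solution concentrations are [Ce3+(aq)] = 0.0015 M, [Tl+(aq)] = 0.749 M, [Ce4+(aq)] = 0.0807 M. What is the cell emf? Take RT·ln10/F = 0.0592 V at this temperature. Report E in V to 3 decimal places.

+2.062 V

Ce⁴⁺/Ce³⁺ is reduced (cathode, E° = +1.612 V) and Tl⁺/Tl is oxidized (anode).
The standard potential is +1.612 − (−0.340) = +1.952 V and the balanced reaction transfers n = 1 electron.
For the overall reaction Ce4+(aq) + Tl(s) → Ce3+(aq) + Tl+(aq), Q = ([Ce3+(aq)]·[Tl+(aq)]) / [Ce4+(aq)] = 0.0139, giving log Q = −1.856.
Applying E = E° − (RT ln10/nF)·log Q gives +1.952 − (0.0592/1)(−1.856) = +2.062 V.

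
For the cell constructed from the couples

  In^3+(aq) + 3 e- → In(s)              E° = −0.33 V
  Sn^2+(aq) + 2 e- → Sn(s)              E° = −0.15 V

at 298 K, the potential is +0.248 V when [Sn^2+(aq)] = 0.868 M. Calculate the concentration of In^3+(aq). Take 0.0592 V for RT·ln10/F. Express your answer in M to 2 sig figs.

The Sn²⁺/Sn couple has the larger reduction potential, so it is the cathode: E°cell = −0.15 − (−0.33) = +0.18 V and n = 6.
From the Nernst equation, log Q = n(E° − E)/0.0592 = 6·(+0.18 − (+0.248))/0.0592 = −6.892.
The balanced reaction is 3 Sn^2+(aq) + 2 In(s) → 3 Sn(s) + 2 In^3+(aq), so Q = [In^3+(aq)]^2 / [Sn^2+(aq)]^3.
Substituting the known concentrations and solving, log [In^3+(aq)] = −3.538 and [In^3+(aq)] = 0.00029 M.

0.00029 M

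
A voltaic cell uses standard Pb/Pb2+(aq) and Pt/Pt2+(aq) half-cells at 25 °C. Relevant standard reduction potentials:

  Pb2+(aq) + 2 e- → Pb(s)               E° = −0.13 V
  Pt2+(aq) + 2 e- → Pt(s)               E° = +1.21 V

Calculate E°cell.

+1.34 V

Of the two couples in this cell, the one with the more positive reduction potential is reduced at the cathode: here that is Pt²⁺/Pt (+1.21 V); Pb²⁺/Pb (−0.13 V) is the anode.
E°cell = E°(cathode) − E°(anode) = +1.21 − (−0.13) = +1.34 V.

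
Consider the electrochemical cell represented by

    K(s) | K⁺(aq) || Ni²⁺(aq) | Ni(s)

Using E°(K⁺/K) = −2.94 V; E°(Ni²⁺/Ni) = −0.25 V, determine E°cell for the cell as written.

+2.69 V

By convention the left-hand electrode in cell notation is the anode (oxidation) and the right-hand electrode is the cathode (reduction).
E°cell = E°(right) − E°(left) = −0.25 − (−2.94) = +2.69 V.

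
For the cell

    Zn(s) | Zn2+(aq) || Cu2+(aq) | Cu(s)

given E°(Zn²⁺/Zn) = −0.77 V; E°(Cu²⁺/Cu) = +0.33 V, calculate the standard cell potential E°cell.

+1.10 V

By convention the left-hand electrode in cell notation is the anode (oxidation) and the right-hand electrode is the cathode (reduction).
E°cell = E°(right) − E°(left) = +0.33 − (−0.77) = +1.10 V.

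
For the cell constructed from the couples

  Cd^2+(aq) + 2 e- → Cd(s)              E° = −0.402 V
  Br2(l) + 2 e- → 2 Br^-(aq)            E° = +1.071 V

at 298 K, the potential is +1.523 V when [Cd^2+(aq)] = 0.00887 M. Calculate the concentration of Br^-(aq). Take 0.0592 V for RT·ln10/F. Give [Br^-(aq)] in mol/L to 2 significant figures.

The Br₂/Br⁻ couple has the larger reduction potential, so it is the cathode: E°cell = +1.071 − (−0.402) = +1.473 V and n = 2.
Since E = E° − (0.0592/n)·log Q, log Q = n(E° − E)/0.0592 = −1.689.
The balanced reaction is Br2(l) + Cd(s) → 2 Br^-(aq) + Cd^2+(aq), so Q = [Br^-(aq)]^2·[Cd^2+(aq)].
Substituting the known concentrations and solving, log [Br^-(aq)] = 0.182 and [Br^-(aq)] = 1.5 M.

1.5 M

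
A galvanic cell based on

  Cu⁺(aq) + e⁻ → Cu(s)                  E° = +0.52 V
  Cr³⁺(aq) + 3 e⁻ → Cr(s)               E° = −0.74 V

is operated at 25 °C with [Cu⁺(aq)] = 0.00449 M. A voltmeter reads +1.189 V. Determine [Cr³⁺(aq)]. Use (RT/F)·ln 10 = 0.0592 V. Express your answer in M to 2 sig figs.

Cu⁺/Cu is the cathode (higher E°); E°cell = +0.52 − (−0.74) = +1.26 V with n = 3.
Rearranging E = E° − (0.0592/n)·log Q gives log Q = 3(+1.26 − (+1.189))/0.0592 = 3.598.
The balanced reaction is 3 Cu⁺(aq) + Cr(s) → 3 Cu(s) + Cr³⁺(aq), so Q = [Cr³⁺(aq)] / [Cu⁺(aq)]^3.
Isolating [Cr³⁺(aq)] in Q = 10^{3.598} yields log [Cr³⁺(aq)] = −3.445, i.e. 0.00036 M.

0.00036 M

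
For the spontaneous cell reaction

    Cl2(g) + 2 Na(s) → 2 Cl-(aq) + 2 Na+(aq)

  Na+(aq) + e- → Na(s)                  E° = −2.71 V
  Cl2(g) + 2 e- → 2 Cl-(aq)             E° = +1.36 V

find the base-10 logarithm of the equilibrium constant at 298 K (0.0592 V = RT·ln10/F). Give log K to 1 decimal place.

The Cl₂/Cl⁻ couple is reduced (cathode); E°cell = +1.36 − (−2.71) = +4.07 V with n = 2.
At equilibrium E = 0, so log K = nE°cell / 0.0592 = (2)(+4.07) / 0.0592 = 137.5.

log K = 137.5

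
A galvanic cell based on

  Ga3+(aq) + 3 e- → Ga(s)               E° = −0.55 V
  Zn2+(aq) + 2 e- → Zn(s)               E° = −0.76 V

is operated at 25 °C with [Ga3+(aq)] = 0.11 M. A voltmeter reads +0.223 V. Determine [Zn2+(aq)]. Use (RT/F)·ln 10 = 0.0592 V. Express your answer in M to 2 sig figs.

Ga³⁺/Ga is the cathode (higher E°); E°cell = −0.55 − (−0.76) = +0.21 V with n = 6.
Rearranging E = E° − (0.0592/n)·log Q gives log Q = 6(+0.21 − (+0.223))/0.0592 = −1.318.
Balancing electrons gives 2 Ga3+(aq) + 3 Zn(s) → 2 Ga(s) + 3 Zn2+(aq); thus Q = [Zn2+(aq)]^3 / [Ga3+(aq)]^2.
Isolating [Zn2+(aq)] in Q = 10^{−1.318} yields log [Zn2+(aq)] = −1.078, i.e. 0.084 M.

0.084 M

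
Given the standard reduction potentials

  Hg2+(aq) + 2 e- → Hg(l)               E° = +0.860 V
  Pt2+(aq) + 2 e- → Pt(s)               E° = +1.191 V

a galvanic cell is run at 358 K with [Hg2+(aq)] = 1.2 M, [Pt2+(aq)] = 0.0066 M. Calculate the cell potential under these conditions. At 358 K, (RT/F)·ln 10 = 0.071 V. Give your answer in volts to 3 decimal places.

+0.251 V

Pt²⁺/Pt is reduced (cathode, E° = +1.191 V) and Hg²⁺/Hg is oxidized (anode).
E°cell = +1.191 − (+0.860) = +0.331 V, with n = 2 electrons transferred.
The balanced reaction is Pt2+(aq) + Hg(l) → Pt(s) + Hg2+(aq), so Q = [Hg2+(aq)] / [Pt2+(aq)] = 182 and log Q = 2.260.
Applying E = E° − (RT ln10/nF)·log Q gives +0.331 − (0.071/2)(2.260) = +0.251 V.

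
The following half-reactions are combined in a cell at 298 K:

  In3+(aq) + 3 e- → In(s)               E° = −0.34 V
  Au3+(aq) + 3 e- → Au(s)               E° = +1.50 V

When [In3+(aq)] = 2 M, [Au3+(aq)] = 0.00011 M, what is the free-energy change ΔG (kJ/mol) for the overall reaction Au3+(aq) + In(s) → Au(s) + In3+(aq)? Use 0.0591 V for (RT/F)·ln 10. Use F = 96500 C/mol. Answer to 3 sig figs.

−508 kJ/mol

The standard cell potential is +1.50 − (−0.34) = +1.84 V, with n = 3 electrons in the balanced equation.
The reaction quotient is [In3+(aq)] / [Au3+(aq)] = 1.82×10^4; by Nernst, E = +1.84 − (0.0591/3)(4.260) = +1.7561 V.
ΔG = −nFE = −(3)(96500)(+1.7561) J/mol = −508 kJ/mol.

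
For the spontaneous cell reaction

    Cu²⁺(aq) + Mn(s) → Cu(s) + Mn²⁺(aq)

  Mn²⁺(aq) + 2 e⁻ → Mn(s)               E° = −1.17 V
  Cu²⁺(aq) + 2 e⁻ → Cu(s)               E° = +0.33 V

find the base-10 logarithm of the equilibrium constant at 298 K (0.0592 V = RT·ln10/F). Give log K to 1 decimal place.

The Cu²⁺/Cu couple is reduced (cathode); E°cell = +0.33 − (−1.17) = +1.50 V with n = 2.
At equilibrium E = 0, so log K = nE°cell / 0.0592 = (2)(+1.50) / 0.0592 = 50.7.

log K = 50.7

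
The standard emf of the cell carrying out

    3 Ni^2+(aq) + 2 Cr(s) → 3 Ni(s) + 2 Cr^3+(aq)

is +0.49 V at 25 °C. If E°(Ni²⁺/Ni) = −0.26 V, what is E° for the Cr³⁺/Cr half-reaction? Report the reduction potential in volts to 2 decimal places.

−0.75 V

In the reaction as written the Ni²⁺/Ni couple is reduced (cathode) and Cr³⁺/Cr is oxidized (anode), so E°cell = E°(Ni²⁺/Ni) − E°(Cr³⁺/Cr).
E°(Cr³⁺/Cr) = E°(cathode) − E°cell = −0.26 − (+0.49) = −0.75 V.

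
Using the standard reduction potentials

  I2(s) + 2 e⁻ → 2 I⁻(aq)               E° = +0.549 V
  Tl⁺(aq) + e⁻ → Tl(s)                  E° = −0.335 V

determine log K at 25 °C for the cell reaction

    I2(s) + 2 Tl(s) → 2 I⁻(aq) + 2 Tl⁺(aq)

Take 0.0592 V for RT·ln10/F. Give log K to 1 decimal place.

The I₂/I⁻ couple is reduced (cathode); E°cell = +0.549 − (−0.335) = +0.884 V with n = 2.
At equilibrium E = 0, so log K = nE°cell / 0.0592 = (2)(+0.884) / 0.0592 = 29.9.

log K = 29.9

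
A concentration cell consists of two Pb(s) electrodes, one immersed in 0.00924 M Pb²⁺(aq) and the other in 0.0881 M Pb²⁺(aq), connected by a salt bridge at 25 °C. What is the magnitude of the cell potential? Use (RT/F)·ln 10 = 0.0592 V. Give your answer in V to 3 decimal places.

0.029 V

For a concentration cell E°cell = 0, since both electrodes use the same couple.
The compartment with the higher Pb²⁺(aq) concentration (0.0881 M) acts as the cathode; ions are reduced there and produced at the dilute (0.00924 M) anode.
With n = 2, Ecell = −(0.0592/2)·log([dilute]/[conc]) = −(0.0592/2)·log(0.00924/0.0881) = +0.029 V.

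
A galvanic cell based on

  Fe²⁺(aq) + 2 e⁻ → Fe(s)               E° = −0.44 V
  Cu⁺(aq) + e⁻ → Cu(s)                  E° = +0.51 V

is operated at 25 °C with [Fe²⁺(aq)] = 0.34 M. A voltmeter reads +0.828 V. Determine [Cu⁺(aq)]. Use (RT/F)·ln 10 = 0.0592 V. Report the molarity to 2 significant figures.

0.0051 M

With Cu⁺/Cu at the cathode and Fe²⁺/Fe at the anode, E°cell = +0.51 − (−0.44) = +0.95 V (n = 2).
From the Nernst equation, log Q = n(E° − E)/0.0592 = 2·(+0.95 − (+0.828))/0.0592 = 4.122.
Balancing electrons gives 2 Cu⁺(aq) + Fe(s) → 2 Cu(s) + Fe²⁺(aq); thus Q = [Fe²⁺(aq)] / [Cu⁺(aq)]^2.
Substituting the known concentrations and solving, log [Cu⁺(aq)] = −2.295 and [Cu⁺(aq)] = 0.0051 M.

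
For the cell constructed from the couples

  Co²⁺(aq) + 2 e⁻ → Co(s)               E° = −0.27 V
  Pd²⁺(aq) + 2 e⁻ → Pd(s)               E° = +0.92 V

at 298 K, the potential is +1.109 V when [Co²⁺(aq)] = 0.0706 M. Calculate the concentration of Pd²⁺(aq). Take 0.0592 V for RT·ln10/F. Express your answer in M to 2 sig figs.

Pd²⁺/Pd is the cathode (higher E°); E°cell = +0.92 − (−0.27) = +1.19 V with n = 2.
Rearranging E = E° − (0.0592/n)·log Q gives log Q = 2(+1.19 − (+1.109))/0.0592 = 2.736.
For Pd²⁺(aq) + Co(s) → Pd(s) + Co²⁺(aq), the reaction quotient is Q = [Co²⁺(aq)] / [Pd²⁺(aq)].
Substituting the known concentrations and solving, log [Pd²⁺(aq)] = −3.887 and [Pd²⁺(aq)] = 0.00013 M.

0.00013 M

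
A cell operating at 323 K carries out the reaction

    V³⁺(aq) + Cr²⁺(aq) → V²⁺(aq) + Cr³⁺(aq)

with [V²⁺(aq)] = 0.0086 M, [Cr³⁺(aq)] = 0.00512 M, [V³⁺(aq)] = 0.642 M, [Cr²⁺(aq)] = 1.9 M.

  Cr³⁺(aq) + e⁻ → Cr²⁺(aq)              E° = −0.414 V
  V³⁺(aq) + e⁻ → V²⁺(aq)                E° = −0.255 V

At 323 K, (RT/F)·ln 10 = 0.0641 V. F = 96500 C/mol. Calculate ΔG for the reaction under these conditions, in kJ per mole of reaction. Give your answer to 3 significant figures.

With V³⁺/V²⁺ reduced at the cathode, E°cell = −0.255 − (−0.414) = +0.159 V and n = 1.
Here Q = ([V²⁺(aq)]·[Cr³⁺(aq)]) / ([V³⁺(aq)]·[Cr²⁺(aq)]) = 3.61×10^−5 (log Q = −4.443), giving E = +0.159 − (0.0641/1)·(−4.443) = +0.4438 V.
Then ΔG = −nFE = −1 × 96500 × +0.4438 J/mol = −42.8 kJ/mol.

−42.8 kJ/mol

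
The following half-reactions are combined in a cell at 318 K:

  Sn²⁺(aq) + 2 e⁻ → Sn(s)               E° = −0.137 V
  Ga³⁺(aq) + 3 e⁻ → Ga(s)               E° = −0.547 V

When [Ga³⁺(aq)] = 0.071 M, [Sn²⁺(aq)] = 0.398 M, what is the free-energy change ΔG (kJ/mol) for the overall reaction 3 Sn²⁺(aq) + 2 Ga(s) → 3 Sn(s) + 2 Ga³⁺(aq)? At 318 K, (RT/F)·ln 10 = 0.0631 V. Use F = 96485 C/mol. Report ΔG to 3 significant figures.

The standard cell potential is −0.137 − (−0.547) = +0.410 V, with n = 6 electrons in the balanced equation.
Here Q = [Ga³⁺(aq)]^2 / [Sn²⁺(aq)]^3 = 0.08 (log Q = −1.097), giving E = +0.410 − (0.0631/6)·(−1.097) = +0.4215 V.
Then ΔG = −nFE = −6 × 96485 × +0.4215 J/mol = −244 kJ/mol.

−244 kJ/mol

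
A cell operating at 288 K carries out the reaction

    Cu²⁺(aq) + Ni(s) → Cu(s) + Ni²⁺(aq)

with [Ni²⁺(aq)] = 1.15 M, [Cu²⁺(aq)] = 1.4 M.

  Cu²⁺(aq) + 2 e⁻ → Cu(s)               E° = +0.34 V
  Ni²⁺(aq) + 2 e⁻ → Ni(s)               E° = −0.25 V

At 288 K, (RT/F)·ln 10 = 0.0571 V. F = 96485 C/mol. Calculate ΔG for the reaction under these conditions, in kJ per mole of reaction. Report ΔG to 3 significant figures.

With Cu²⁺/Cu reduced at the cathode, E°cell = +0.34 − (−0.25) = +0.59 V and n = 2.
Here Q = [Ni²⁺(aq)] / [Cu²⁺(aq)] = 0.821 (log Q = −0.085), giving E = +0.59 − (0.0571/2)·(−0.085) = +0.5924 V.
Then ΔG = −nFE = −2 × 96485 × +0.5924 J/mol = −114 kJ/mol.

−114 kJ/mol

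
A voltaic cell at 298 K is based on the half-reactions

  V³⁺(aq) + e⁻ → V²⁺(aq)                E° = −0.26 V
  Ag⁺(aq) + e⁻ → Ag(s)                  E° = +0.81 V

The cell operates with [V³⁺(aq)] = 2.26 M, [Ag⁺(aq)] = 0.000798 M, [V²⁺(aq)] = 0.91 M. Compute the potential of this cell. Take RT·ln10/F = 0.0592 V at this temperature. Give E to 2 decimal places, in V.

+0.86 V

Ag⁺/Ag is reduced (cathode, E° = +0.81 V) and V³⁺/V²⁺ is oxidized (anode).
E°cell = E°cat − E°an = +0.81 − (−0.26) = +1.07 V; n = 1.
Balancing gives Ag⁺(aq) + V²⁺(aq) → Ag(s) + V³⁺(aq); hence Q = [V³⁺(aq)] / ([Ag⁺(aq)]·[V²⁺(aq)]) = 3.11×10^3 (log Q = 3.493).
Applying E = E° − (RT ln10/nF)·log Q gives +1.07 − (0.0592/1)(3.493) = +0.86 V.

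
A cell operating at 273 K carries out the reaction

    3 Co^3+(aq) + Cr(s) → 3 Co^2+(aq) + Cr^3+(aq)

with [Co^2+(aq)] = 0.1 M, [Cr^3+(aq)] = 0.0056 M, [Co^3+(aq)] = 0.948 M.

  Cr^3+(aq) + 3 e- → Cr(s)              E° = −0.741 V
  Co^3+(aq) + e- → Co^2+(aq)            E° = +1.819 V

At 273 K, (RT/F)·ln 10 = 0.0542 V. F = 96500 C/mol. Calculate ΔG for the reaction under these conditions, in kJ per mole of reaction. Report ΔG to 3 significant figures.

−768 kJ/mol

With Co³⁺/Co²⁺ reduced at the cathode, E°cell = +1.819 − (−0.741) = +2.560 V and n = 3.
The reaction quotient is ([Co^2+(aq)]^3·[Cr^3+(aq)]) / [Co^3+(aq)]^3 = 6.57×10^−6; by Nernst, E = +2.560 − (0.0542/3)(−5.182) = +2.6536 V.
Finally ΔG = −nFE = −(3)(96500 C/mol)(+2.6536 V) = −768 kJ/mol.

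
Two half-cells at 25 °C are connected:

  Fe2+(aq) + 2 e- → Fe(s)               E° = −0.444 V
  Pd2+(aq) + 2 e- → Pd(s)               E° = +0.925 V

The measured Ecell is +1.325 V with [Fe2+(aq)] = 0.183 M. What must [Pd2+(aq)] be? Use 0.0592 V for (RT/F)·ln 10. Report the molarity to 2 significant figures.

0.0060 M

Pd²⁺/Pd is the cathode (higher E°); E°cell = +0.925 − (−0.444) = +1.369 V with n = 2.
Since E = E° − (0.0592/n)·log Q, log Q = n(E° − E)/0.0592 = 1.486.
The balanced reaction is Pd2+(aq) + Fe(s) → Pd(s) + Fe2+(aq), so Q = [Fe2+(aq)] / [Pd2+(aq)].
Isolating [Pd2+(aq)] in Q = 10^{1.486} yields log [Pd2+(aq)] = −2.224, i.e. 0.0060 M.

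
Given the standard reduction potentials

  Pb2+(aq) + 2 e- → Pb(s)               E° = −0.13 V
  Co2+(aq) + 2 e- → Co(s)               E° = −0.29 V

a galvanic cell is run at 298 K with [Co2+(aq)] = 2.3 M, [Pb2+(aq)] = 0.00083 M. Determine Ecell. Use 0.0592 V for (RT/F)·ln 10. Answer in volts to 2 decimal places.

+0.06 V

Since E°(Pb²⁺/Pb) > E°(Co²⁺/Co), Pb²⁺/Pb serves as the cathode.
E°cell = E°cat − E°an = −0.13 − (−0.29) = +0.16 V; n = 2.
The balanced reaction is Pb2+(aq) + Co(s) → Pb(s) + Co2+(aq), so Q = [Co2+(aq)] / [Pb2+(aq)] = 2.77×10^3 and log Q = 3.443.
By the Nernst equation, E = +0.16 − (0.0592/2)·(3.443) = +0.06 V.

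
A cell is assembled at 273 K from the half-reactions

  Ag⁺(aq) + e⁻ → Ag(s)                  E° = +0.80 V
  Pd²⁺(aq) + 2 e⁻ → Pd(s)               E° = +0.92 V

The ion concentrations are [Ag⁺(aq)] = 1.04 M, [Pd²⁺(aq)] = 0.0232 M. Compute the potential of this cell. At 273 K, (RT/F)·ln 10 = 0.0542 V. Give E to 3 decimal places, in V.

+0.075 V

The Pd²⁺/Pd couple has the more positive E°, so it is the cathode; Ag⁺/Ag is the anode.
E°cell = +0.92 − (+0.80) = +0.12 V, with n = 2 electrons transferred.
Balancing gives Pd²⁺(aq) + 2 Ag(s) → Pd(s) + 2 Ag⁺(aq); hence Q = [Ag⁺(aq)]^2 / [Pd²⁺(aq)] = 46.6 (log Q = 1.669).
By the Nernst equation, E = +0.12 − (0.0542/2)·(1.669) = +0.075 V.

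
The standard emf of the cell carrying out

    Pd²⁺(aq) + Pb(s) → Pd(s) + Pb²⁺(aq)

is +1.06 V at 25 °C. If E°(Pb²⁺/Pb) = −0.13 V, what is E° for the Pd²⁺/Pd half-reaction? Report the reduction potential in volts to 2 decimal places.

+0.93 V

In the reaction as written the Pd²⁺/Pd couple is reduced (cathode) and Pb²⁺/Pb is oxidized (anode), so E°cell = E°(Pd²⁺/Pd) − E°(Pb²⁺/Pb).
E°(Pd²⁺/Pd) = E°cell + E°(anode) = +1.06 + (−0.13) = +0.93 V.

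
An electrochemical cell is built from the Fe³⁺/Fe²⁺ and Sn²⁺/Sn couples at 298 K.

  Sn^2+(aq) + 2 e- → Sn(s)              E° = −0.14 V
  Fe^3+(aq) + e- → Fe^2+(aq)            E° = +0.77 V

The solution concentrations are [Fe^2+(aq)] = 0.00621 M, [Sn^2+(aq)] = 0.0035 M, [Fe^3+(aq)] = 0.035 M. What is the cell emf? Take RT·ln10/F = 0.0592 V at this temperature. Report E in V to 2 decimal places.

+1.03 V

Since E°(Fe³⁺/Fe²⁺) > E°(Sn²⁺/Sn), Fe³⁺/Fe²⁺ serves as the cathode.
The standard potential is +0.77 − (−0.14) = +0.91 V and the balanced reaction transfers n = 2 electrons.
Balancing gives 2 Fe^3+(aq) + Sn(s) → 2 Fe^2+(aq) + Sn^2+(aq); hence Q = ([Fe^2+(aq)]^2·[Sn^2+(aq)]) / [Fe^3+(aq)]^2 = 0.00011 (log Q = −3.958).
E = E° − (0.0592/n)·log Q = +0.91 − (0.0592/2)(−3.958) = +1.03 V.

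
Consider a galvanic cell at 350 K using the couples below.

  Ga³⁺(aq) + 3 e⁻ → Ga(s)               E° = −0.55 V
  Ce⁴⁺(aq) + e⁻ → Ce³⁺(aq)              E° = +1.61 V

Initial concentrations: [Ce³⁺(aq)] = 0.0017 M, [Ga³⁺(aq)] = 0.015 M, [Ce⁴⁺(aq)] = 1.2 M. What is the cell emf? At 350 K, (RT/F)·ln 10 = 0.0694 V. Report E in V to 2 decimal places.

Ce⁴⁺/Ce³⁺ is reduced (cathode, E° = +1.61 V) and Ga³⁺/Ga is oxidized (anode).
The standard potential is +1.61 − (−0.55) = +2.16 V and the balanced reaction transfers n = 3 electrons.
For the overall reaction 3 Ce⁴⁺(aq) + Ga(s) → 3 Ce³⁺(aq) + Ga³⁺(aq), Q = ([Ce³⁺(aq)]^3·[Ga³⁺(aq)]) / [Ce⁴⁺(aq)]^3 = 4.26×10^−11, giving log Q = −10.370.
By the Nernst equation, E = +2.16 − (0.0694/3)·(−10.370) = +2.40 V.

+2.40 V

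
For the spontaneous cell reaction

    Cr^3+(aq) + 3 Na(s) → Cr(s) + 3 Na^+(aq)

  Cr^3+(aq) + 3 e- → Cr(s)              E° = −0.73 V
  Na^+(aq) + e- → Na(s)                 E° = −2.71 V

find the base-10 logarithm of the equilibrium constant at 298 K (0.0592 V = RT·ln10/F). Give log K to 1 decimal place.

log K = 100.3

The Cr³⁺/Cr couple is reduced (cathode); E°cell = −0.73 − (−2.71) = +1.98 V with n = 3.
At equilibrium E = 0, so log K = nE°cell / 0.0592 = (3)(+1.98) / 0.0592 = 100.3.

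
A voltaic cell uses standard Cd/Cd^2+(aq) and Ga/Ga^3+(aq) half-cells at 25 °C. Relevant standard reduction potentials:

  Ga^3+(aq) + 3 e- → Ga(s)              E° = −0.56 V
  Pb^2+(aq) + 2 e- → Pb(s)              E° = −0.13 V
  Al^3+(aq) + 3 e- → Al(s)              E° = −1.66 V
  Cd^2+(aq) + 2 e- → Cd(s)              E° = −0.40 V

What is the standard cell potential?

+0.16 V

The Cd²⁺/Cd couple has the higher E°, so Cd ion is reduced (cathode) and Ga is oxidized (anode).
E°cell = E°(cathode) − E°(anode) = −0.40 − (−0.56) = +0.16 V.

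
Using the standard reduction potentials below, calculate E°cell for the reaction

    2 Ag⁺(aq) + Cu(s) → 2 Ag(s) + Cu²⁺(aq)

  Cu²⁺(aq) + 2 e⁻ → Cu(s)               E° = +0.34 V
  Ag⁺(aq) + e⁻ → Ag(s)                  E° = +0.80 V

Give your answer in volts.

+0.46 V

In the reaction as written, Ag⁺(aq) is reduced (cathode) and Cu²⁺(aq) is produced by oxidation at the anode.
E°cell = E°(cathode) − E°(anode) = +0.80 − (+0.34) = +0.46 V.
The positive value indicates the reaction is spontaneous as written.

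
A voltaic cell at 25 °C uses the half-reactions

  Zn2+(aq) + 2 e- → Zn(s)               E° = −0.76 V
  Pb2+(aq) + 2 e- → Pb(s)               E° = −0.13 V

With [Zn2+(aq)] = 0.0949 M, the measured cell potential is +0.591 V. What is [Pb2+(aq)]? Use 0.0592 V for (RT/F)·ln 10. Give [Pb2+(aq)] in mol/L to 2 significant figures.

Pb²⁺/Pb is the cathode (higher E°); E°cell = −0.13 − (−0.76) = +0.63 V with n = 2.
Rearranging E = E° − (0.0592/n)·log Q gives log Q = 2(+0.63 − (+0.591))/0.0592 = 1.318.
The balanced reaction is Pb2+(aq) + Zn(s) → Pb(s) + Zn2+(aq), so Q = [Zn2+(aq)] / [Pb2+(aq)].
Isolating [Pb2+(aq)] in Q = 10^{1.318} yields log [Pb2+(aq)] = −2.341, i.e. 0.0046 M.

0.0046 M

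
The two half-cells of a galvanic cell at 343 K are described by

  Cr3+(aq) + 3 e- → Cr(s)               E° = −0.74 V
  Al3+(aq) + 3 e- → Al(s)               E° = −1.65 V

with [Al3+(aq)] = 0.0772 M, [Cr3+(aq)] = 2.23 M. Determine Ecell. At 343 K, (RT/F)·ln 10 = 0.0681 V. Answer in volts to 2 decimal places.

Cr³⁺/Cr is reduced (cathode, E° = −0.74 V) and Al³⁺/Al is oxidized (anode).
The standard potential is −0.74 − (−1.65) = +0.91 V and the balanced reaction transfers n = 3 electrons.
For the overall reaction Cr3+(aq) + Al(s) → Cr(s) + Al3+(aq), Q = [Al3+(aq)] / [Cr3+(aq)] = 0.0346, giving log Q = −1.461.
By the Nernst equation, E = +0.91 − (0.0681/3)·(−1.461) = +0.94 V.

+0.94 V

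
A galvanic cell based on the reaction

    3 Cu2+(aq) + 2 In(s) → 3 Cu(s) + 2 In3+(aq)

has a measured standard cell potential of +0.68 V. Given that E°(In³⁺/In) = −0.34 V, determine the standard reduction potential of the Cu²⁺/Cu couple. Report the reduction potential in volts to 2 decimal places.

In the reaction as written the Cu²⁺/Cu couple is reduced (cathode) and In³⁺/In is oxidized (anode), so E°cell = E°(Cu²⁺/Cu) − E°(In³⁺/In).
E°(Cu²⁺/Cu) = E°cell + E°(anode) = +0.68 + (−0.34) = +0.34 V.

+0.34 V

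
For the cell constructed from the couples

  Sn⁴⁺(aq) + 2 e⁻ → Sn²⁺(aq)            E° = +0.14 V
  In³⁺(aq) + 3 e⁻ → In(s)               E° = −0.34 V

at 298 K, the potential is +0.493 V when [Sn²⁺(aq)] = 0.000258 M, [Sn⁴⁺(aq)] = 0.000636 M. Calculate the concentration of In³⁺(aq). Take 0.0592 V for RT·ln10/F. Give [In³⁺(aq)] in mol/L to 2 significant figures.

The Sn⁴⁺/Sn²⁺ couple has the larger reduction potential, so it is the cathode: E°cell = +0.14 − (−0.34) = +0.48 V and n = 6.
Rearranging E = E° − (0.0592/n)·log Q gives log Q = 6(+0.48 − (+0.493))/0.0592 = −1.318.
The balanced reaction is 3 Sn⁴⁺(aq) + 2 In(s) → 3 Sn²⁺(aq) + 2 In³⁺(aq), so Q = ([Sn²⁺(aq)]^3·[In³⁺(aq)]^2) / [Sn⁴⁺(aq)]^3.
Solving for the unknown gives log [In³⁺(aq)] = −0.071, so [In³⁺(aq)] ≈ 0.85 M.

0.85 M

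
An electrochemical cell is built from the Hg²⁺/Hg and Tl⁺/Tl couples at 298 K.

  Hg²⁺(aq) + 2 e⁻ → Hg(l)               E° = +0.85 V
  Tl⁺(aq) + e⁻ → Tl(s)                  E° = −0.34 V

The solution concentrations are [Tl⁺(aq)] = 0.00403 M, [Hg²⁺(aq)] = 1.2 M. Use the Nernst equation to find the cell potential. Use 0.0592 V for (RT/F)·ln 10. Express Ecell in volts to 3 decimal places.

+1.334 V

The Hg²⁺/Hg couple has the more positive E°, so it is the cathode; Tl⁺/Tl is the anode.
The standard potential is +0.85 − (−0.34) = +1.19 V and the balanced reaction transfers n = 2 electrons.
Balancing gives Hg²⁺(aq) + 2 Tl(s) → Hg(l) + 2 Tl⁺(aq); hence Q = [Tl⁺(aq)]^2 / [Hg²⁺(aq)] = 1.35×10^−5 (log Q = −4.869).
Applying E = E° − (RT ln10/nF)·log Q gives +1.19 − (0.0592/2)(−4.869) = +1.334 V.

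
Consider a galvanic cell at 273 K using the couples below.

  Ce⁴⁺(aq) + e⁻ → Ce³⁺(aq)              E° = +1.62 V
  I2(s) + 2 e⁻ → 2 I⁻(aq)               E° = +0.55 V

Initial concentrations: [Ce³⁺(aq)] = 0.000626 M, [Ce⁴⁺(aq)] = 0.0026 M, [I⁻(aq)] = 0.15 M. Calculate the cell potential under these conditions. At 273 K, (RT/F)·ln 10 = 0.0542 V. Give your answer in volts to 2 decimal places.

+1.06 V

Since E°(Ce⁴⁺/Ce³⁺) > E°(I₂/I⁻), Ce⁴⁺/Ce³⁺ serves as the cathode.
E°cell = E°cat − E°an = +1.62 − (+0.55) = +1.07 V; n = 2.
Balancing gives 2 Ce⁴⁺(aq) + 2 I⁻(aq) → 2 Ce³⁺(aq) + I2(s); hence Q = [Ce³⁺(aq)]^2 / ([Ce⁴⁺(aq)]^2·[I⁻(aq)]^2) = 2.58 (log Q = 0.411).
Applying E = E° − (RT ln10/nF)·log Q gives +1.07 − (0.0542/2)(0.411) = +1.06 V.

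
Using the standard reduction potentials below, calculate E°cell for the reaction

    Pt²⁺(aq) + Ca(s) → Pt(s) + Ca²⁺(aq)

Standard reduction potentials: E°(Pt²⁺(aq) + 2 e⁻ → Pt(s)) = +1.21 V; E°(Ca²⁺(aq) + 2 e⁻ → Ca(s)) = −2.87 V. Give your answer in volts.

+4.08 V

In the reaction as written, Pt²⁺(aq) is reduced (cathode) and Ca²⁺(aq) is produced by oxidation at the anode.
E°cell = E°(cathode) − E°(anode) = +1.21 − (−2.87) = +4.08 V.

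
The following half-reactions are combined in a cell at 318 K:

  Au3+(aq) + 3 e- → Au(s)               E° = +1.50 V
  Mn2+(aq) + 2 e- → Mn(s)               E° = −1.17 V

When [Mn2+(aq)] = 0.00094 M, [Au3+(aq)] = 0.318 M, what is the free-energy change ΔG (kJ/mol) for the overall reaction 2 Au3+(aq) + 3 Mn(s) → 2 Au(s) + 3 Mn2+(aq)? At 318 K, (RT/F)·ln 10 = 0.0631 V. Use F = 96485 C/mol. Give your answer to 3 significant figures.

E°cell = +1.50 − (−1.17) = +2.67 V; the balanced reaction transfers n = 6 electrons.
Here Q = [Mn2+(aq)]^3 / [Au3+(aq)]^2 = 8.21×10^−9 (log Q = −8.085), giving E = +2.67 − (0.0631/6)·(−8.085) = +2.7550 V.
Finally ΔG = −nFE = −(6)(96485 C/mol)(+2.7550 V) = −1590 kJ/mol.

−1590 kJ/mol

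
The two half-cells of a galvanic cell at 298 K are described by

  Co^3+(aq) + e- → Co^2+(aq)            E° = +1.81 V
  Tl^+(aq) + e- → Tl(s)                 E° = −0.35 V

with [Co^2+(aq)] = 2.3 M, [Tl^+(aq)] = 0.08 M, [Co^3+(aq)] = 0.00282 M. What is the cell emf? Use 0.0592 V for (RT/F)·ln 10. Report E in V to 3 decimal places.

+2.053 V

The Co³⁺/Co²⁺ couple has the more positive E°, so it is the cathode; Tl⁺/Tl is the anode.
The standard potential is +1.81 − (−0.35) = +2.16 V and the balanced reaction transfers n = 1 electron.
The balanced reaction is Co^3+(aq) + Tl(s) → Co^2+(aq) + Tl^+(aq), so Q = ([Co^2+(aq)]·[Tl^+(aq)]) / [Co^3+(aq)] = 65.2 and log Q = 1.815.
By the Nernst equation, E = +2.16 − (0.0592/1)·(1.815) = +2.053 V.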